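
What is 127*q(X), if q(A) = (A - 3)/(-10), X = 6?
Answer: -381/10 ≈ -38.100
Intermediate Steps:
q(A) = 3/10 - A/10 (q(A) = (-3 + A)*(-1/10) = 3/10 - A/10)
127*q(X) = 127*(3/10 - 1/10*6) = 127*(3/10 - 3/5) = 127*(-3/10) = -381/10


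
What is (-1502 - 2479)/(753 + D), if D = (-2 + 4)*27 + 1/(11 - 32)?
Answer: -83601/16946 ≈ -4.9334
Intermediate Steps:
D = 1133/21 (D = 2*27 + 1/(-21) = 54 - 1/21 = 1133/21 ≈ 53.952)
(-1502 - 2479)/(753 + D) = (-1502 - 2479)/(753 + 1133/21) = -3981/16946/21 = -3981*21/16946 = -83601/16946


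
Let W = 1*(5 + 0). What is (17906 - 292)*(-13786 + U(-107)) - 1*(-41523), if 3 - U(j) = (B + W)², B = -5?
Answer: -242732239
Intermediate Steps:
W = 5 (W = 1*5 = 5)
U(j) = 3 (U(j) = 3 - (-5 + 5)² = 3 - 1*0² = 3 - 1*0 = 3 + 0 = 3)
(17906 - 292)*(-13786 + U(-107)) - 1*(-41523) = (17906 - 292)*(-13786 + 3) - 1*(-41523) = 17614*(-13783) + 41523 = -242773762 + 41523 = -242732239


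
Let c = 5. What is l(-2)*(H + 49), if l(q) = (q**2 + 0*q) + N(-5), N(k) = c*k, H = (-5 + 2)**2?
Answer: -1218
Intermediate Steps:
H = 9 (H = (-3)**2 = 9)
N(k) = 5*k
l(q) = -25 + q**2 (l(q) = (q**2 + 0*q) + 5*(-5) = (q**2 + 0) - 25 = q**2 - 25 = -25 + q**2)
l(-2)*(H + 49) = (-25 + (-2)**2)*(9 + 49) = (-25 + 4)*58 = -21*58 = -1218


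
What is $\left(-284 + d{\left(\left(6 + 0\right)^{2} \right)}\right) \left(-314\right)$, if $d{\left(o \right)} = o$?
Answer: $77872$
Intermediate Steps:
$\left(-284 + d{\left(\left(6 + 0\right)^{2} \right)}\right) \left(-314\right) = \left(-284 + \left(6 + 0\right)^{2}\right) \left(-314\right) = \left(-284 + 6^{2}\right) \left(-314\right) = \left(-284 + 36\right) \left(-314\right) = \left(-248\right) \left(-314\right) = 77872$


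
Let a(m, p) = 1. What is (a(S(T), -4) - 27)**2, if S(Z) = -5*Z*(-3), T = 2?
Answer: 676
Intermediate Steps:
S(Z) = 15*Z
(a(S(T), -4) - 27)**2 = (1 - 27)**2 = (-26)**2 = 676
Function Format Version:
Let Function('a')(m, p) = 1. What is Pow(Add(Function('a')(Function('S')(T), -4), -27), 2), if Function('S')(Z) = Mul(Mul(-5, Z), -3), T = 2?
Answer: 676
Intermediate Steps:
Function('S')(Z) = Mul(15, Z)
Pow(Add(Function('a')(Function('S')(T), -4), -27), 2) = Pow(Add(1, -27), 2) = Pow(-26, 2) = 676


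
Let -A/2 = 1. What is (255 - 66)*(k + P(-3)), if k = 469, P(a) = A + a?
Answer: 87696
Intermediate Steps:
A = -2 (A = -2*1 = -2)
P(a) = -2 + a
(255 - 66)*(k + P(-3)) = (255 - 66)*(469 + (-2 - 3)) = 189*(469 - 5) = 189*464 = 87696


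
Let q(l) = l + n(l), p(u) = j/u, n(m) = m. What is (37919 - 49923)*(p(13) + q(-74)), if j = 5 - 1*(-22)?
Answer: 22771588/13 ≈ 1.7517e+6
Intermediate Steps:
j = 27 (j = 5 + 22 = 27)
p(u) = 27/u
q(l) = 2*l (q(l) = l + l = 2*l)
(37919 - 49923)*(p(13) + q(-74)) = (37919 - 49923)*(27/13 + 2*(-74)) = -12004*(27*(1/13) - 148) = -12004*(27/13 - 148) = -12004*(-1897/13) = 22771588/13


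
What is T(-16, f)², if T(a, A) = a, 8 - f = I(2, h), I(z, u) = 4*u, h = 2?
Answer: 256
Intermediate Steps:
f = 0 (f = 8 - 4*2 = 8 - 1*8 = 8 - 8 = 0)
T(-16, f)² = (-16)² = 256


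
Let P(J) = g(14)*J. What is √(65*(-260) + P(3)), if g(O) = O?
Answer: I*√16858 ≈ 129.84*I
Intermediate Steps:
P(J) = 14*J
√(65*(-260) + P(3)) = √(65*(-260) + 14*3) = √(-16900 + 42) = √(-16858) = I*√16858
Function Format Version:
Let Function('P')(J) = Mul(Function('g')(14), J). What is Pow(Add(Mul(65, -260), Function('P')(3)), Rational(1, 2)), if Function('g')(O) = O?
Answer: Mul(I, Pow(16858, Rational(1, 2))) ≈ Mul(129.84, I)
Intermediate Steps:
Function('P')(J) = Mul(14, J)
Pow(Add(Mul(65, -260), Function('P')(3)), Rational(1, 2)) = Pow(Add(Mul(65, -260), Mul(14, 3)), Rational(1, 2)) = Pow(Add(-16900, 42), Rational(1, 2)) = Pow(-16858, Rational(1, 2)) = Mul(I, Pow(16858, Rational(1, 2)))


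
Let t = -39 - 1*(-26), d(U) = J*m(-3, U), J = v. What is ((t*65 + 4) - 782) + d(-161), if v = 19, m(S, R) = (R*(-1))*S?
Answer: -10800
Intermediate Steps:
m(S, R) = -R*S (m(S, R) = (-R)*S = -R*S)
J = 19
d(U) = 57*U (d(U) = 19*(-1*U*(-3)) = 19*(3*U) = 57*U)
t = -13 (t = -39 + 26 = -13)
((t*65 + 4) - 782) + d(-161) = ((-13*65 + 4) - 782) + 57*(-161) = ((-845 + 4) - 782) - 9177 = (-841 - 782) - 9177 = -1623 - 9177 = -10800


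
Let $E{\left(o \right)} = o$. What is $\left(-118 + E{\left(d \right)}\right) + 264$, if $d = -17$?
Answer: $129$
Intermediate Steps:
$\left(-118 + E{\left(d \right)}\right) + 264 = \left(-118 - 17\right) + 264 = -135 + 264 = 129$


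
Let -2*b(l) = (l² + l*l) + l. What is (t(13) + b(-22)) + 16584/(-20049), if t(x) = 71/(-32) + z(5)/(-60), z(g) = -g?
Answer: -305362367/641568 ≈ -475.96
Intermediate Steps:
t(x) = -205/96 (t(x) = 71/(-32) - 1*5/(-60) = 71*(-1/32) - 5*(-1/60) = -71/32 + 1/12 = -205/96)
b(l) = -l² - l/2 (b(l) = -((l² + l*l) + l)/2 = -((l² + l²) + l)/2 = -(2*l² + l)/2 = -(l + 2*l²)/2 = -l² - l/2)
(t(13) + b(-22)) + 16584/(-20049) = (-205/96 - 1*(-22)*(½ - 22)) + 16584/(-20049) = (-205/96 - 1*(-22)*(-43/2)) + 16584*(-1/20049) = (-205/96 - 473) - 5528/6683 = -45613/96 - 5528/6683 = -305362367/641568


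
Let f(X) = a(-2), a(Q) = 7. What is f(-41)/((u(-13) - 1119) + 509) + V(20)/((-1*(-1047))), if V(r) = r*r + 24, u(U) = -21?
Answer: 260215/660657 ≈ 0.39387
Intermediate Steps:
V(r) = 24 + r² (V(r) = r² + 24 = 24 + r²)
f(X) = 7
f(-41)/((u(-13) - 1119) + 509) + V(20)/((-1*(-1047))) = 7/((-21 - 1119) + 509) + (24 + 20²)/((-1*(-1047))) = 7/(-1140 + 509) + (24 + 400)/1047 = 7/(-631) + 424*(1/1047) = 7*(-1/631) + 424/1047 = -7/631 + 424/1047 = 260215/660657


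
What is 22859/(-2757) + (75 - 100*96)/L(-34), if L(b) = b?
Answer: 25483219/93738 ≈ 271.86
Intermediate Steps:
22859/(-2757) + (75 - 100*96)/L(-34) = 22859/(-2757) + (75 - 100*96)/(-34) = 22859*(-1/2757) + (75 - 9600)*(-1/34) = -22859/2757 - 9525*(-1/34) = -22859/2757 + 9525/34 = 25483219/93738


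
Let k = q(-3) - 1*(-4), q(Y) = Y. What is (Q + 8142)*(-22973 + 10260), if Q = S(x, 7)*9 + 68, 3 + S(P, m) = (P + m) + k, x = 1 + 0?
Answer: -105060232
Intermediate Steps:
k = 1 (k = -3 - 1*(-4) = -3 + 4 = 1)
x = 1
S(P, m) = -2 + P + m (S(P, m) = -3 + ((P + m) + 1) = -3 + (1 + P + m) = -2 + P + m)
Q = 122 (Q = (-2 + 1 + 7)*9 + 68 = 6*9 + 68 = 54 + 68 = 122)
(Q + 8142)*(-22973 + 10260) = (122 + 8142)*(-22973 + 10260) = 8264*(-12713) = -105060232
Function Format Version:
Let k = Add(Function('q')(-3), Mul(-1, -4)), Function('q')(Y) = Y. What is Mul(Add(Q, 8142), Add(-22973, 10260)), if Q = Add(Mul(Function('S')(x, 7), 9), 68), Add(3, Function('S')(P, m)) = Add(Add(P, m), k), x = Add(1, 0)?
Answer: -105060232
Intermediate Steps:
k = 1 (k = Add(-3, Mul(-1, -4)) = Add(-3, 4) = 1)
x = 1
Function('S')(P, m) = Add(-2, P, m) (Function('S')(P, m) = Add(-3, Add(Add(P, m), 1)) = Add(-3, Add(1, P, m)) = Add(-2, P, m))
Q = 122 (Q = Add(Mul(Add(-2, 1, 7), 9), 68) = Add(Mul(6, 9), 68) = Add(54, 68) = 122)
Mul(Add(Q, 8142), Add(-22973, 10260)) = Mul(Add(122, 8142), Add(-22973, 10260)) = Mul(8264, -12713) = -105060232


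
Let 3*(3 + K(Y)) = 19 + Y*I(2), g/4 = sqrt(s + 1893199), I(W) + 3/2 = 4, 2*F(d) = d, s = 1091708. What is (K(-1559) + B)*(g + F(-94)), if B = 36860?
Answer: -10029095/6 + 426770*sqrt(2984907)/3 ≈ 2.4410e+8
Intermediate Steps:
F(d) = d/2
I(W) = 5/2 (I(W) = -3/2 + 4 = 5/2)
g = 4*sqrt(2984907) (g = 4*sqrt(1091708 + 1893199) = 4*sqrt(2984907) ≈ 6910.8)
K(Y) = 10/3 + 5*Y/6 (K(Y) = -3 + (19 + Y*(5/2))/3 = -3 + (19 + 5*Y/2)/3 = -3 + (19/3 + 5*Y/6) = 10/3 + 5*Y/6)
(K(-1559) + B)*(g + F(-94)) = ((10/3 + (5/6)*(-1559)) + 36860)*(4*sqrt(2984907) + (1/2)*(-94)) = ((10/3 - 7795/6) + 36860)*(4*sqrt(2984907) - 47) = (-7775/6 + 36860)*(-47 + 4*sqrt(2984907)) = 213385*(-47 + 4*sqrt(2984907))/6 = -10029095/6 + 426770*sqrt(2984907)/3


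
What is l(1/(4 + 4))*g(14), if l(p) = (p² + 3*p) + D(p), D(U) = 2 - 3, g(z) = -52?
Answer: 507/16 ≈ 31.688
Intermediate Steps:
D(U) = -1
l(p) = -1 + p² + 3*p (l(p) = (p² + 3*p) - 1 = -1 + p² + 3*p)
l(1/(4 + 4))*g(14) = (-1 + (1/(4 + 4))² + 3/(4 + 4))*(-52) = (-1 + (1/8)² + 3/8)*(-52) = (-1 + (⅛)² + 3*(⅛))*(-52) = (-1 + 1/64 + 3/8)*(-52) = -39/64*(-52) = 507/16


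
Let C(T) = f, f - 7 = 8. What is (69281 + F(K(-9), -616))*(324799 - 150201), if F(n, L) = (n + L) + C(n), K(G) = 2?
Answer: 11991739836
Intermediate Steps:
f = 15 (f = 7 + 8 = 15)
C(T) = 15
F(n, L) = 15 + L + n (F(n, L) = (n + L) + 15 = (L + n) + 15 = 15 + L + n)
(69281 + F(K(-9), -616))*(324799 - 150201) = (69281 + (15 - 616 + 2))*(324799 - 150201) = (69281 - 599)*174598 = 68682*174598 = 11991739836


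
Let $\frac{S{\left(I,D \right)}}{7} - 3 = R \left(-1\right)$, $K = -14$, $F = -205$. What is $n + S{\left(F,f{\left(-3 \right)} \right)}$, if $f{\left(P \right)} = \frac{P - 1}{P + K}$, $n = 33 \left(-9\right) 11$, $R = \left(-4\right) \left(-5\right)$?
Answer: $-3386$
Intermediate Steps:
$R = 20$
$n = -3267$ ($n = \left(-297\right) 11 = -3267$)
$f{\left(P \right)} = \frac{-1 + P}{-14 + P}$ ($f{\left(P \right)} = \frac{P - 1}{P - 14} = \frac{-1 + P}{-14 + P}$)
$S{\left(I,D \right)} = -119$ ($S{\left(I,D \right)} = 21 + 7 \cdot 20 \left(-1\right) = 21 + 7 \left(-20\right) = 21 - 140 = -119$)
$n + S{\left(F,f{\left(-3 \right)} \right)} = -3267 - 119 = -3386$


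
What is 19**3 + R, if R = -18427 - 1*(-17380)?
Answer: 5812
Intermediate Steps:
R = -1047 (R = -18427 + 17380 = -1047)
19**3 + R = 19**3 - 1047 = 6859 - 1047 = 5812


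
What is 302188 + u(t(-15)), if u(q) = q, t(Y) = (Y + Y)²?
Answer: 303088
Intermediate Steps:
t(Y) = 4*Y² (t(Y) = (2*Y)² = 4*Y²)
302188 + u(t(-15)) = 302188 + 4*(-15)² = 302188 + 4*225 = 302188 + 900 = 303088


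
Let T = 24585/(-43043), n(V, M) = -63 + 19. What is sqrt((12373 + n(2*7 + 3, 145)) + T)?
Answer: sqrt(188767588646)/3913 ≈ 111.03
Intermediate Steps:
n(V, M) = -44
T = -2235/3913 (T = 24585*(-1/43043) = -2235/3913 ≈ -0.57117)
sqrt((12373 + n(2*7 + 3, 145)) + T) = sqrt((12373 - 44) - 2235/3913) = sqrt(12329 - 2235/3913) = sqrt(48241142/3913) = sqrt(188767588646)/3913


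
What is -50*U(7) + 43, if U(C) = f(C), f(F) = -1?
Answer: 93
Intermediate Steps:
U(C) = -1
-50*U(7) + 43 = -50*(-1) + 43 = 50 + 43 = 93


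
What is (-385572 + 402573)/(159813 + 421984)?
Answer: 17001/581797 ≈ 0.029222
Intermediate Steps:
(-385572 + 402573)/(159813 + 421984) = 17001/581797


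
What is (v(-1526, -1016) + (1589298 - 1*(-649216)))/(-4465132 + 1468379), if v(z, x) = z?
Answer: -2236988/2996753 ≈ -0.74647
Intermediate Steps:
(v(-1526, -1016) + (1589298 - 1*(-649216)))/(-4465132 + 1468379) = (-1526 + (1589298 - 1*(-649216)))/(-4465132 + 1468379) = (-1526 + (1589298 + 649216))/(-2996753) = (-1526 + 2238514)*(-1/2996753) = 2236988*(-1/2996753) = -2236988/2996753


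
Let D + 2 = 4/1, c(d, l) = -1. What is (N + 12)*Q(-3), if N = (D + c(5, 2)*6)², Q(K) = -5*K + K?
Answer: 336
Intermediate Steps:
D = 2 (D = -2 + 4/1 = -2 + 4*1 = -2 + 4 = 2)
Q(K) = -4*K
N = 16 (N = (2 - 1*6)² = (2 - 6)² = (-4)² = 16)
(N + 12)*Q(-3) = (16 + 12)*(-4*(-3)) = 28*12 = 336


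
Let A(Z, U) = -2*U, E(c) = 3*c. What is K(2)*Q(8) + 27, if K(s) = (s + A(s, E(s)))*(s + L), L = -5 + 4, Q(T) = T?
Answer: -53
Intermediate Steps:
L = -1
K(s) = -5*s*(-1 + s) (K(s) = (s - 6*s)*(s - 1) = (s - 6*s)*(-1 + s) = (-5*s)*(-1 + s) = -5*s*(-1 + s))
K(2)*Q(8) + 27 = (5*2*(1 - 1*2))*8 + 27 = (5*2*(1 - 2))*8 + 27 = (5*2*(-1))*8 + 27 = -10*8 + 27 = -80 + 27 = -53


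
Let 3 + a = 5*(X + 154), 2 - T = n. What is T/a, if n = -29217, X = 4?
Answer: 29219/787 ≈ 37.127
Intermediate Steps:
T = 29219 (T = 2 - 1*(-29217) = 2 + 29217 = 29219)
a = 787 (a = -3 + 5*(4 + 154) = -3 + 5*158 = -3 + 790 = 787)
T/a = 29219/787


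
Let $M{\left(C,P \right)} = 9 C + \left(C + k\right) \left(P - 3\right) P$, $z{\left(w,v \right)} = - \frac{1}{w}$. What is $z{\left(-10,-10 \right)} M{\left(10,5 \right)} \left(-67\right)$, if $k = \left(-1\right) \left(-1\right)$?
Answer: $-1340$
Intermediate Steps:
$k = 1$
$M{\left(C,P \right)} = 9 C + P \left(1 + C\right) \left(-3 + P\right)$ ($M{\left(C,P \right)} = 9 C + \left(C + 1\right) \left(P - 3\right) P = 9 C + \left(1 + C\right) \left(-3 + P\right) P = 9 C + P \left(1 + C\right) \left(-3 + P\right)$)
$z{\left(-10,-10 \right)} M{\left(10,5 \right)} \left(-67\right) = - \frac{1}{-10} \left(5^{2} - 15 + 9 \cdot 10 + 10 \cdot 5^{2} - 30 \cdot 5\right) \left(-67\right) = \left(-1\right) \left(- \frac{1}{10}\right) \left(25 - 15 + 90 + 10 \cdot 25 - 150\right) \left(-67\right) = \frac{25 - 15 + 90 + 250 - 150}{10} \left(-67\right) = \frac{1}{10} \cdot 200 \left(-67\right) = 20 \left(-67\right) = -1340$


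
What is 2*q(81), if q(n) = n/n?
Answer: 2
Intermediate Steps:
q(n) = 1
2*q(81) = 2*1 = 2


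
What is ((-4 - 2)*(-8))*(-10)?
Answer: -480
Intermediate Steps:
((-4 - 2)*(-8))*(-10) = -6*(-8)*(-10) = 48*(-10) = -480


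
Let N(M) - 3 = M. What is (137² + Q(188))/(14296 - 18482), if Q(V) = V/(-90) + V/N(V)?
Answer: -161310061/35978670 ≈ -4.4835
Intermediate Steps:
N(M) = 3 + M
Q(V) = -V/90 + V/(3 + V) (Q(V) = V/(-90) + V/(3 + V) = V*(-1/90) + V/(3 + V) = -V/90 + V/(3 + V))
(137² + Q(188))/(14296 - 18482) = (137² + (1/90)*188*(87 - 1*188)/(3 + 188))/(14296 - 18482) = (18769 + (1/90)*188*(87 - 188)/191)/(-4186) = (18769 + (1/90)*188*(1/191)*(-101))*(-1/4186) = (18769 - 9494/8595)*(-1/4186) = (161310061/8595)*(-1/4186) = -161310061/35978670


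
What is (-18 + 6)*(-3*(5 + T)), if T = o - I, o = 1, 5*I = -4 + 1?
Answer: 1188/5 ≈ 237.60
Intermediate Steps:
I = -⅗ (I = (-4 + 1)/5 = (⅕)*(-3) = -⅗ ≈ -0.60000)
T = 8/5 (T = 1 - 1*(-⅗) = 1 + ⅗ = 8/5 ≈ 1.6000)
(-18 + 6)*(-3*(5 + T)) = (-18 + 6)*(-3*(5 + 8/5)) = -(-36)*33/5 = -12*(-99/5) = 1188/5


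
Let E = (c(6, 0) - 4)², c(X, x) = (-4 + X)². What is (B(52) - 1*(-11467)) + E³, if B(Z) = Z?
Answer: 11519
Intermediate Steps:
E = 0 (E = ((-4 + 6)² - 4)² = (2² - 4)² = (4 - 4)² = 0² = 0)
(B(52) - 1*(-11467)) + E³ = (52 - 1*(-11467)) + 0³ = (52 + 11467) + 0 = 11519 + 0 = 11519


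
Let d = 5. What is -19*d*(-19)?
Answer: 1805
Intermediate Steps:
-19*d*(-19) = -19*5*(-19) = -95*(-19) = 1805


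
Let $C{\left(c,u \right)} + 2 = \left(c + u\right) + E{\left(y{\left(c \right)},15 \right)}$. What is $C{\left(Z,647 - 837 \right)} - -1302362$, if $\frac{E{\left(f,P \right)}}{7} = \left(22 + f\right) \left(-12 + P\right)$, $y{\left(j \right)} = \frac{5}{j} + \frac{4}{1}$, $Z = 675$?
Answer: $\frac{58652602}{45} \approx 1.3034 \cdot 10^{6}$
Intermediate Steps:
$y{\left(j \right)} = 4 + \frac{5}{j}$ ($y{\left(j \right)} = \frac{5}{j} + 4 \cdot 1 = \frac{5}{j} + 4 = 4 + \frac{5}{j}$)
$E{\left(f,P \right)} = 7 \left(-12 + P\right) \left(22 + f\right)$ ($E{\left(f,P \right)} = 7 \left(22 + f\right) \left(-12 + P\right) = 7 \left(-12 + P\right) \left(22 + f\right)$)
$C{\left(c,u \right)} = 544 + c + u + \frac{105}{c}$ ($C{\left(c,u \right)} = -2 + \left(\left(c + u\right) + \left(-1848 - 84 \left(4 + \frac{5}{c}\right) + 154 \cdot 15 + 7 \cdot 15 \left(4 + \frac{5}{c}\right)\right)\right) = -2 + \left(\left(c + u\right) + \left(-1848 - \left(336 + \frac{420}{c}\right) + 2310 + \left(420 + \frac{525}{c}\right)\right)\right) = -2 + \left(\left(c + u\right) + \left(546 + \frac{105}{c}\right)\right) = -2 + \left(546 + c + u + \frac{105}{c}\right) = 544 + c + u + \frac{105}{c}$)
$C{\left(Z,647 - 837 \right)} - -1302362 = \left(544 + 675 + \left(647 - 837\right) + \frac{105}{675}\right) - -1302362 = \left(544 + 675 + \left(647 - 837\right) + 105 \cdot \frac{1}{675}\right) + 1302362 = \left(544 + 675 - 190 + \frac{7}{45}\right) + 1302362 = \frac{46312}{45} + 1302362 = \frac{58652602}{45}$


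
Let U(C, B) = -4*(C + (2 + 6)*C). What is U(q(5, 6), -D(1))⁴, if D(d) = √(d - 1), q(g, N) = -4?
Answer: 429981696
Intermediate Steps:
D(d) = √(-1 + d)
U(C, B) = -36*C (U(C, B) = -4*(C + 8*C) = -36*C)
U(q(5, 6), -D(1))⁴ = (-36*(-4))⁴ = 144⁴ = 429981696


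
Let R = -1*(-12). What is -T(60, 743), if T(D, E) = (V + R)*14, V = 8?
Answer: -280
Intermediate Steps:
R = 12
T(D, E) = 280 (T(D, E) = (8 + 12)*14 = 20*14 = 280)
-T(60, 743) = -1*280 = -280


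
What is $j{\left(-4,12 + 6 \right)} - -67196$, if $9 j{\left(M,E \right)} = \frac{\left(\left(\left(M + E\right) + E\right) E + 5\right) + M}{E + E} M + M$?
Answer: $\frac{5442263}{81} \approx 67188.0$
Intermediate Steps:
$j{\left(M,E \right)} = \frac{M}{9} + \frac{M \left(5 + M + E \left(M + 2 E\right)\right)}{18 E}$ ($j{\left(M,E \right)} = \frac{\frac{\left(\left(\left(M + E\right) + E\right) E + 5\right) + M}{E + E} M + M}{9} = \frac{\frac{\left(\left(\left(E + M\right) + E\right) E + 5\right) + M}{2 E} M + M}{9} = \frac{\left(\left(\left(M + 2 E\right) E + 5\right) + M\right) \frac{1}{2 E} M + M}{9} = \frac{\left(\left(E \left(M + 2 E\right) + 5\right) + M\right) \frac{1}{2 E} M + M}{9} = \frac{\left(\left(5 + E \left(M + 2 E\right)\right) + M\right) \frac{1}{2 E} M + M}{9} = \frac{\left(5 + M + E \left(M + 2 E\right)\right) \frac{1}{2 E} M + M}{9} = \frac{\frac{5 + M + E \left(M + 2 E\right)}{2 E} M + M}{9} = \frac{\frac{M \left(5 + M + E \left(M + 2 E\right)\right)}{2 E} + M}{9} = \frac{M + \frac{M \left(5 + M + E \left(M + 2 E\right)\right)}{2 E}}{9} = \frac{M}{9} + \frac{M \left(5 + M + E \left(M + 2 E\right)\right)}{18 E}$)
$j{\left(-4,12 + 6 \right)} - -67196 = \frac{1}{18} \left(-4\right) \frac{1}{12 + 6} \left(5 - 4 + \left(12 + 6\right) \left(2 - 4 + 2 \left(12 + 6\right)\right)\right) - -67196 = \frac{1}{18} \left(-4\right) \frac{1}{18} \left(5 - 4 + 18 \left(2 - 4 + 2 \cdot 18\right)\right) + 67196 = \frac{1}{18} \left(-4\right) \frac{1}{18} \left(5 - 4 + 18 \left(2 - 4 + 36\right)\right) + 67196 = \frac{1}{18} \left(-4\right) \frac{1}{18} \left(5 - 4 + 18 \cdot 34\right) + 67196 = \frac{1}{18} \left(-4\right) \frac{1}{18} \left(5 - 4 + 612\right) + 67196 = \frac{1}{18} \left(-4\right) \frac{1}{18} \cdot 613 + 67196 = - \frac{613}{81} + 67196 = \frac{5442263}{81}$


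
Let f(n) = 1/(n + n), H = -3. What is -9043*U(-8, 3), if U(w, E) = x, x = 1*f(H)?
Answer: 9043/6 ≈ 1507.2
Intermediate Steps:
f(n) = 1/(2*n)
x = -⅙ (x = 1*((½)/(-3)) = 1*((½)*(-⅓)) = 1*(-⅙) = -⅙ ≈ -0.16667)
U(w, E) = -⅙
-9043*U(-8, 3) = -9043*(-⅙) = 9043/6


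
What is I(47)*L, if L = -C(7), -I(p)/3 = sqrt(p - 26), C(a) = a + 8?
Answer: 45*sqrt(21) ≈ 206.22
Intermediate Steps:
C(a) = 8 + a
I(p) = -3*sqrt(-26 + p) (I(p) = -3*sqrt(p - 26) = -3*sqrt(-26 + p))
L = -15 (L = -(8 + 7) = -1*15 = -15)
I(47)*L = -3*sqrt(-26 + 47)*(-15) = -3*sqrt(21)*(-15) = 45*sqrt(21)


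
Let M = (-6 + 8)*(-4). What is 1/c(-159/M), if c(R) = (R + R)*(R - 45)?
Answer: -32/31959 ≈ -0.0010013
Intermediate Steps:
M = -8 (M = 2*(-4) = -8)
c(R) = 2*R*(-45 + R) (c(R) = (2*R)*(-45 + R) = 2*R*(-45 + R))
1/c(-159/M) = 1/(2*(-159/(-8))*(-45 - 159/(-8))) = 1/(2*(-159*(-⅛))*(-45 - 159*(-⅛))) = 1/(2*(159/8)*(-45 + 159/8)) = 1/(2*(159/8)*(-201/8)) = 1/(-31959/32) = -32/31959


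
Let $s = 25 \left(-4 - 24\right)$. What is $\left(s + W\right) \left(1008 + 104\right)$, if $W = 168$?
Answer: $-591584$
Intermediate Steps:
$s = -700$ ($s = 25 \left(-28\right) = -700$)
$\left(s + W\right) \left(1008 + 104\right) = \left(-700 + 168\right) \left(1008 + 104\right) = \left(-532\right) 1112 = -591584$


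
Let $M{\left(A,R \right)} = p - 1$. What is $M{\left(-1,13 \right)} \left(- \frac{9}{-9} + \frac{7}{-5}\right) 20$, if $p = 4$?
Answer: $-24$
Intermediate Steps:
$M{\left(A,R \right)} = 3$ ($M{\left(A,R \right)} = 4 - 1 = 3$)
$M{\left(-1,13 \right)} \left(- \frac{9}{-9} + \frac{7}{-5}\right) 20 = 3 \left(- \frac{9}{-9} + \frac{7}{-5}\right) 20 = 3 \left(\left(-9\right) \left(- \frac{1}{9}\right) + 7 \left(- \frac{1}{5}\right)\right) 20 = 3 \left(1 - \frac{7}{5}\right) 20 = 3 \left(\left(- \frac{2}{5}\right) 20\right) = 3 \left(-8\right) = -24$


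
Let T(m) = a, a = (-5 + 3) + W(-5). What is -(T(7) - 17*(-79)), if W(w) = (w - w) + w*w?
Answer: -1366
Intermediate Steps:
W(w) = w**2 (W(w) = 0 + w**2 = w**2)
a = 23 (a = (-5 + 3) + (-5)**2 = -2 + 25 = 23)
T(m) = 23
-(T(7) - 17*(-79)) = -(23 - 17*(-79)) = -(23 + 1343) = -1*1366 = -1366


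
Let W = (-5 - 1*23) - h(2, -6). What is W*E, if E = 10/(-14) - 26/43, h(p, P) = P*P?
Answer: 25408/301 ≈ 84.412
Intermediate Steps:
h(p, P) = P**2
W = -64 (W = (-5 - 1*23) - 1*(-6)**2 = (-5 - 23) - 1*36 = -28 - 36 = -64)
E = -397/301 (E = 10*(-1/14) - 26*1/43 = -5/7 - 26/43 = -397/301 ≈ -1.3189)
W*E = -64*(-397/301) = 25408/301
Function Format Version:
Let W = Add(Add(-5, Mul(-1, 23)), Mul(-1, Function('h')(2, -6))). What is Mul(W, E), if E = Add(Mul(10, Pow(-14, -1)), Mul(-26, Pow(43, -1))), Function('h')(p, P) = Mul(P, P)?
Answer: Rational(25408, 301) ≈ 84.412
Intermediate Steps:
Function('h')(p, P) = Pow(P, 2)
W = -64 (W = Add(Add(-5, Mul(-1, 23)), Mul(-1, Pow(-6, 2))) = Add(Add(-5, -23), Mul(-1, 36)) = Add(-28, -36) = -64)
E = Rational(-397, 301) (E = Add(Mul(10, Rational(-1, 14)), Mul(-26, Rational(1, 43))) = Add(Rational(-5, 7), Rational(-26, 43)) = Rational(-397, 301) ≈ -1.3189)
Mul(W, E) = Mul(-64, Rational(-397, 301)) = Rational(25408, 301)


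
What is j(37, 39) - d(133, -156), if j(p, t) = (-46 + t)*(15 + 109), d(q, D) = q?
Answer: -1001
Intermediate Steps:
j(p, t) = -5704 + 124*t (j(p, t) = (-46 + t)*124 = -5704 + 124*t)
j(37, 39) - d(133, -156) = (-5704 + 124*39) - 1*133 = (-5704 + 4836) - 133 = -868 - 133 = -1001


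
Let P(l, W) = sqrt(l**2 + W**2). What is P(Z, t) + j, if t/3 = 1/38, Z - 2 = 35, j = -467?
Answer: -467 + sqrt(1976845)/38 ≈ -430.00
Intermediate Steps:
Z = 37 (Z = 2 + 35 = 37)
t = 3/38 ≈ 0.078947
P(l, W) = sqrt(W**2 + l**2)
P(Z, t) + j = sqrt((3/38)**2 + 37**2) - 467 = sqrt(9/1444 + 1369) - 467 = sqrt(1976845/1444) - 467 = sqrt(1976845)/38 - 467 = -467 + sqrt(1976845)/38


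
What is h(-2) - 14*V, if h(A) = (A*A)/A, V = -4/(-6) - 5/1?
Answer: 176/3 ≈ 58.667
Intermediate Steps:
V = -13/3 (V = -4*(-1/6) - 5*1 = 2/3 - 5 = -13/3 ≈ -4.3333)
h(A) = A (h(A) = A**2/A = A)
h(-2) - 14*V = -2 - 14*(-13/3) = -2 + 182/3 = 176/3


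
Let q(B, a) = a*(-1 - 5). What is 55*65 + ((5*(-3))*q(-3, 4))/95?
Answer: 67997/19 ≈ 3578.8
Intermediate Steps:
q(B, a) = -6*a (q(B, a) = a*(-6) = -6*a)
55*65 + ((5*(-3))*q(-3, 4))/95 = 55*65 + ((5*(-3))*(-6*4))/95 = 3575 - 15*(-24)*(1/95) = 3575 + 360*(1/95) = 3575 + 72/19 = 67997/19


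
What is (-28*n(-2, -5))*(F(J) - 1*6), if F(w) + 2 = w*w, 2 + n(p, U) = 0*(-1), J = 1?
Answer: -392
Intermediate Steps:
n(p, U) = -2 (n(p, U) = -2 + 0*(-1) = -2 + 0 = -2)
F(w) = -2 + w**2 (F(w) = -2 + w*w = -2 + w**2)
(-28*n(-2, -5))*(F(J) - 1*6) = (-28*(-2))*((-2 + 1**2) - 1*6) = 56*((-2 + 1) - 6) = 56*(-1 - 6) = 56*(-7) = -392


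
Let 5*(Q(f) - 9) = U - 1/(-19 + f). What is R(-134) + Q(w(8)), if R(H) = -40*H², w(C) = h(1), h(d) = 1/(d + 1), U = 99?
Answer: -26573814/37 ≈ -7.1821e+5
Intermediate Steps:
h(d) = 1/(1 + d)
w(C) = ½ (w(C) = 1/(1 + 1) = 1/2 = ½)
Q(f) = 144/5 - 1/(5*(-19 + f)) (Q(f) = 9 + (99 - 1/(-19 + f))/5 = 9 + (99/5 - 1/(5*(-19 + f))) = 144/5 - 1/(5*(-19 + f)))
R(-134) + Q(w(8)) = -40*(-134)² + (-2737 + 144*(½))/(5*(-19 + ½)) = -40*17956 + (-2737 + 72)/(5*(-37/2)) = -718240 + (⅕)*(-2/37)*(-2665) = -718240 + 1066/37 = -26573814/37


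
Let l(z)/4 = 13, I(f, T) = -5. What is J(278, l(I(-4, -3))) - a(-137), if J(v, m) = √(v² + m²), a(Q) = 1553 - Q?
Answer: -1690 + 2*√19997 ≈ -1407.2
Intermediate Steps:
l(z) = 52 (l(z) = 4*13 = 52)
J(v, m) = √(m² + v²)
J(278, l(I(-4, -3))) - a(-137) = √(52² + 278²) - (1553 - 1*(-137)) = √(2704 + 77284) - (1553 + 137) = √79988 - 1*1690 = 2*√19997 - 1690 = -1690 + 2*√19997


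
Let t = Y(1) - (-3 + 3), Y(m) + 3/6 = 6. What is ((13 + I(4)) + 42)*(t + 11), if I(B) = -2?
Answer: 1749/2 ≈ 874.50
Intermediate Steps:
Y(m) = 11/2 (Y(m) = -½ + 6 = 11/2)
t = 11/2 (t = 11/2 - (-3 + 3) = 11/2 - 1*0 = 11/2 + 0 = 11/2 ≈ 5.5000)
((13 + I(4)) + 42)*(t + 11) = ((13 - 2) + 42)*(11/2 + 11) = (11 + 42)*(33/2) = 53*(33/2) = 1749/2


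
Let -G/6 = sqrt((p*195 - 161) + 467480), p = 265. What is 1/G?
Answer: -sqrt(57666)/1037988 ≈ -0.00023135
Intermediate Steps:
G = -18*sqrt(57666) (G = -6*sqrt((265*195 - 161) + 467480) = -6*sqrt((51675 - 161) + 467480) = -6*sqrt(51514 + 467480) = -18*sqrt(57666) ≈ -4322.5)
1/G = 1/(-18*sqrt(57666)) = -sqrt(57666)/1037988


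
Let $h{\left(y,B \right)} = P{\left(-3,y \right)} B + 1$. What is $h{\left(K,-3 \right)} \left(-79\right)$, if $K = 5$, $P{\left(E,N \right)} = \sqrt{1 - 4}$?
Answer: $-79 + 237 i \sqrt{3} \approx -79.0 + 410.5 i$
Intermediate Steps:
$P{\left(E,N \right)} = i \sqrt{3}$ ($P{\left(E,N \right)} = \sqrt{-3} = i \sqrt{3}$)
$h{\left(y,B \right)} = 1 + i B \sqrt{3}$ ($h{\left(y,B \right)} = i \sqrt{3} B + 1 = i B \sqrt{3} + 1 = 1 + i B \sqrt{3}$)
$h{\left(K,-3 \right)} \left(-79\right) = \left(1 + i \left(-3\right) \sqrt{3}\right) \left(-79\right) = \left(1 - 3 i \sqrt{3}\right) \left(-79\right) = -79 + 237 i \sqrt{3}$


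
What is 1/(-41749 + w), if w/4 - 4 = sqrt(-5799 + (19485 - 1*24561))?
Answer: -13911/580605763 - 20*I*sqrt(435)/1741817289 ≈ -2.3959e-5 - 2.3948e-7*I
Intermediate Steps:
w = 16 + 20*I*sqrt(435) (w = 16 + 4*sqrt(-5799 + (19485 - 1*24561)) = 16 + 4*sqrt(-5799 + (19485 - 24561)) = 16 + 4*sqrt(-5799 - 5076) = 16 + 4*sqrt(-10875) = 16 + 4*(5*I*sqrt(435)) = 16 + 20*I*sqrt(435) ≈ 16.0 + 417.13*I)
1/(-41749 + w) = 1/(-41749 + (16 + 20*I*sqrt(435))) = 1/(-41733 + 20*I*sqrt(435))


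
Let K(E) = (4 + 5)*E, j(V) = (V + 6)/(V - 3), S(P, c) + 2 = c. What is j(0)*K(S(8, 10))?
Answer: -144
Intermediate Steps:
S(P, c) = -2 + c
j(V) = (6 + V)/(-3 + V)
K(E) = 9*E
j(0)*K(S(8, 10)) = ((6 + 0)/(-3 + 0))*(9*(-2 + 10)) = (6/(-3))*(9*8) = -1/3*6*72 = -2*72 = -144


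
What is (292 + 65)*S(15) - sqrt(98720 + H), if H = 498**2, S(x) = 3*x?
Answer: 16065 - 14*sqrt(1769) ≈ 15476.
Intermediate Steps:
H = 248004
(292 + 65)*S(15) - sqrt(98720 + H) = (292 + 65)*(3*15) - sqrt(98720 + 248004) = 357*45 - sqrt(346724) = 16065 - 14*sqrt(1769)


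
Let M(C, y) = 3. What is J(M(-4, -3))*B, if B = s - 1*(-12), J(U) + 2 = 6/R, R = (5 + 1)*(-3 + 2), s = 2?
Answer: -42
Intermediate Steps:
R = -6 (R = 6*(-1) = -6)
J(U) = -3 (J(U) = -2 + 6/(-6) = -2 + 6*(-1/6) = -2 - 1 = -3)
B = 14 (B = 2 - 1*(-12) = 2 + 12 = 14)
J(M(-4, -3))*B = -3*14 = -42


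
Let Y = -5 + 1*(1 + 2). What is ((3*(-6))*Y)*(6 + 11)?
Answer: 612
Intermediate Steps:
Y = -2 (Y = -5 + 1*3 = -5 + 3 = -2)
((3*(-6))*Y)*(6 + 11) = ((3*(-6))*(-2))*(6 + 11) = -18*(-2)*17 = 36*17 = 612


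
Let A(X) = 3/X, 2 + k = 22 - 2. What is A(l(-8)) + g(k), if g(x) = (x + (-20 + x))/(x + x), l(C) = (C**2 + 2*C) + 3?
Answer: 77/153 ≈ 0.50327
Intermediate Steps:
l(C) = 3 + C**2 + 2*C
k = 18 (k = -2 + (22 - 2) = -2 + 20 = 18)
g(x) = (-20 + 2*x)/(2*x) (g(x) = (-20 + 2*x)/((2*x)) = (-20 + 2*x)*(1/(2*x)) = (-20 + 2*x)/(2*x))
A(l(-8)) + g(k) = 3/(3 + (-8)**2 + 2*(-8)) + (-10 + 18)/18 = 3/(3 + 64 - 16) + (1/18)*8 = 3/51 + 4/9 = 3*(1/51) + 4/9 = 1/17 + 4/9 = 77/153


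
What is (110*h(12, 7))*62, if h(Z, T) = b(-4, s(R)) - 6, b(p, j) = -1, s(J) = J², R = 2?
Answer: -47740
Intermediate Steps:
h(Z, T) = -7 (h(Z, T) = -1 - 6 = -7)
(110*h(12, 7))*62 = (110*(-7))*62 = -770*62 = -47740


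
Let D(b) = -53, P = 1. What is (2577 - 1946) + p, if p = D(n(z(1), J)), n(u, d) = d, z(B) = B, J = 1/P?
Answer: 578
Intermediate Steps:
J = 1 (J = 1/1 = 1)
p = -53
(2577 - 1946) + p = (2577 - 1946) - 53 = 631 - 53 = 578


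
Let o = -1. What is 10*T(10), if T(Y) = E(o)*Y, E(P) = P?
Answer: -100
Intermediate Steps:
T(Y) = -Y
10*T(10) = 10*(-1*10) = 10*(-10) = -100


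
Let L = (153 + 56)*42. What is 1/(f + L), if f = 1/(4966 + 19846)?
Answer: 24812/217799737 ≈ 0.00011392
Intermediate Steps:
f = 1/24812 ≈ 4.0303e-5
L = 8778 (L = 209*42 = 8778)
1/(f + L) = 1/(1/24812 + 8778) = 1/(217799737/24812) = 24812/217799737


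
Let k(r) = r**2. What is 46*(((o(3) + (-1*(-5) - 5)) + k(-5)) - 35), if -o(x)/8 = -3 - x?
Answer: 1748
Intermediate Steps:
o(x) = 24 + 8*x (o(x) = -8*(-3 - x) = 24 + 8*x)
46*(((o(3) + (-1*(-5) - 5)) + k(-5)) - 35) = 46*((((24 + 8*3) + (-1*(-5) - 5)) + (-5)**2) - 35) = 46*((((24 + 24) + (5 - 5)) + 25) - 35) = 46*(((48 + 0) + 25) - 35) = 46*((48 + 25) - 35) = 46*(73 - 35) = 46*38 = 1748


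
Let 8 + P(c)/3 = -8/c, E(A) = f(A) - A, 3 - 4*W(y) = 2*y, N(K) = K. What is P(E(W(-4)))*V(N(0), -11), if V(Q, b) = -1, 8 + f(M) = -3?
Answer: 1224/55 ≈ 22.255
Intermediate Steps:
f(M) = -11 (f(M) = -8 - 3 = -11)
W(y) = 3/4 - y/2
E(A) = -11 - A
P(c) = -24 - 24/c (P(c) = -24 + 3*(-8/c) = -24 - 24/c)
P(E(W(-4)))*V(N(0), -11) = (-24 - 24/(-11 - (3/4 - 1/2*(-4))))*(-1) = (-24 - 24/(-11 - (3/4 + 2)))*(-1) = (-24 - 24/(-11 - 1*11/4))*(-1) = (-24 - 24/(-11 - 11/4))*(-1) = (-24 - 24/(-55/4))*(-1) = (-24 - 24*(-4/55))*(-1) = (-24 + 96/55)*(-1) = -1224/55*(-1) = 1224/55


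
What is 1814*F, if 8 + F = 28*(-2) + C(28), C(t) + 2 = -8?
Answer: -134236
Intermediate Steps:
C(t) = -10 (C(t) = -2 - 8 = -10)
F = -74 (F = -8 + (28*(-2) - 10) = -8 + (-56 - 10) = -8 - 66 = -74)
1814*F = 1814*(-74) = -134236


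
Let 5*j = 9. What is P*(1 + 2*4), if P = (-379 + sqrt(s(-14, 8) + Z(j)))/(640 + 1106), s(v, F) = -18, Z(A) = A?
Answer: -379/194 + 9*I*sqrt(5)/970 ≈ -1.9536 + 0.020747*I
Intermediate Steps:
j = 9/5 (j = (1/5)*9 = 9/5 ≈ 1.8000)
P = -379/1746 + I*sqrt(5)/970 (P = (-379 + sqrt(-18 + 9/5))/(640 + 1106) = (-379 + sqrt(-81/5))/1746 = (-379 + 9*I*sqrt(5)/5)*(1/1746) = -379/1746 + I*sqrt(5)/970 ≈ -0.21707 + 0.0023052*I)
P*(1 + 2*4) = (-379/1746 + I*sqrt(5)/970)*(1 + 2*4) = (-379/1746 + I*sqrt(5)/970)*(1 + 8) = (-379/1746 + I*sqrt(5)/970)*9 = -379/194 + 9*I*sqrt(5)/970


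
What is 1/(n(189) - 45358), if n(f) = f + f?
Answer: -1/44980 ≈ -2.2232e-5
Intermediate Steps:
n(f) = 2*f
1/(n(189) - 45358) = 1/(2*189 - 45358) = 1/(378 - 45358) = 1/(-44980) = -1/44980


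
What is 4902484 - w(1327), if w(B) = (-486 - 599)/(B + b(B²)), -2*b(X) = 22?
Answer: 921667147/188 ≈ 4.9025e+6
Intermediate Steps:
b(X) = -11 (b(X) = -½*22 = -11)
w(B) = -1085/(-11 + B) (w(B) = (-486 - 599)/(B - 11) = -1085/(-11 + B))
4902484 - w(1327) = 4902484 - (-1085)/(-11 + 1327) = 4902484 - (-1085)/1316 = 4902484 - 1*(-155/188) = 4902484 + 155/188 = 921667147/188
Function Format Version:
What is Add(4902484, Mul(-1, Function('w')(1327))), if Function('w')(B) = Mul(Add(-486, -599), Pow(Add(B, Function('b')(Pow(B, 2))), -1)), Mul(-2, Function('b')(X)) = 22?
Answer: Rational(921667147, 188) ≈ 4.9025e+6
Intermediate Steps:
Function('b')(X) = -11 (Function('b')(X) = Mul(Rational(-1, 2), 22) = -11)
Function('w')(B) = Mul(-1085, Pow(Add(-11, B), -1)) (Function('w')(B) = Mul(Add(-486, -599), Pow(Add(B, -11), -1)) = Mul(-1085, Pow(Add(-11, B), -1)))
Add(4902484, Mul(-1, Function('w')(1327))) = Add(4902484, Mul(-1, Mul(-1085, Pow(Add(-11, 1327), -1)))) = Add(4902484, Mul(-1, Mul(-1085, Pow(1316, -1)))) = Add(4902484, Mul(-1, Mul(-1085, Rational(1, 1316)))) = Add(4902484, Mul(-1, Rational(-155, 188))) = Add(4902484, Rational(155, 188)) = Rational(921667147, 188)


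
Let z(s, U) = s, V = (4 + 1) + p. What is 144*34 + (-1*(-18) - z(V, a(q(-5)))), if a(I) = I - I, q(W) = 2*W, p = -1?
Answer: 4910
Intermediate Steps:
V = 4 (V = (4 + 1) - 1 = 5 - 1 = 4)
a(I) = 0
144*34 + (-1*(-18) - z(V, a(q(-5)))) = 144*34 + (-1*(-18) - 1*4) = 4896 + (18 - 4) = 4896 + 14 = 4910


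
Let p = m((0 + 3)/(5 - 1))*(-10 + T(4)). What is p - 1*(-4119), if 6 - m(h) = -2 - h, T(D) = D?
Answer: 8133/2 ≈ 4066.5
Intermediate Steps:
m(h) = 8 + h (m(h) = 6 - (-2 - h) = 6 + (2 + h) = 8 + h)
p = -105/2 (p = (8 + (0 + 3)/(5 - 1))*(-10 + 4) = (8 + 3/4)*(-6) = (8 + 3*(¼))*(-6) = (8 + ¾)*(-6) = (35/4)*(-6) = -105/2 ≈ -52.500)
p - 1*(-4119) = -105/2 - 1*(-4119) = -105/2 + 4119 = 8133/2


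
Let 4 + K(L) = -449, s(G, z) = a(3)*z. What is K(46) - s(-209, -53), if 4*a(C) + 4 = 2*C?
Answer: -853/2 ≈ -426.50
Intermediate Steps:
a(C) = -1 + C/2 (a(C) = -1 + (2*C)/4 = -1 + C/2)
s(G, z) = z/2 (s(G, z) = (-1 + (½)*3)*z = (-1 + 3/2)*z = z/2)
K(L) = -453 (K(L) = -4 - 449 = -453)
K(46) - s(-209, -53) = -453 - (-53)/2 = -453 - 1*(-53/2) = -453 + 53/2 = -853/2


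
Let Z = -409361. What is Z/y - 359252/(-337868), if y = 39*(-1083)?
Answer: 38370927268/3567632679 ≈ 10.755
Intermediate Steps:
y = -42237
Z/y - 359252/(-337868) = -409361/(-42237) - 359252/(-337868) = -409361*(-1/42237) - 359252*(-1/337868) = 409361/42237 + 89813/84467 = 38370927268/3567632679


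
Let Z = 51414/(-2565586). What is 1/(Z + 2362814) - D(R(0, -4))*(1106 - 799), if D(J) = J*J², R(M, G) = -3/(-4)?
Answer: -25123969144828003/193984078962880 ≈ -129.52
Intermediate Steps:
R(M, G) = ¾ (R(M, G) = -3*(-¼) = ¾)
D(J) = J³
Z = -25707/1282793 (Z = 51414*(-1/2565586) = -25707/1282793 ≈ -0.020040)
1/(Z + 2362814) - D(R(0, -4))*(1106 - 799) = 1/(-25707/1282793 + 2362814) - (¾)³*(1106 - 799) = 1/(3031001233795/1282793) - 27*307/64 = 1282793/3031001233795 - 1*8289/64 = 1282793/3031001233795 - 8289/64 = -25123969144828003/193984078962880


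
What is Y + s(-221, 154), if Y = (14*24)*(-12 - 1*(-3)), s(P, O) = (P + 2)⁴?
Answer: 2300254497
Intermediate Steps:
s(P, O) = (2 + P)⁴
Y = -3024 (Y = 336*(-12 + 3) = 336*(-9) = -3024)
Y + s(-221, 154) = -3024 + (2 - 221)⁴ = -3024 + (-219)⁴ = -3024 + 2300257521 = 2300254497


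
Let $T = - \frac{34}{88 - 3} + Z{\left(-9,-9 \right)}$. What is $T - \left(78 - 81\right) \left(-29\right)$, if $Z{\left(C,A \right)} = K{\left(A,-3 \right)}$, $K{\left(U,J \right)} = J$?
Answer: $- \frac{452}{5} \approx -90.4$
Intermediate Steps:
$Z{\left(C,A \right)} = -3$
$T = - \frac{17}{5}$ ($T = - \frac{34}{88 - 3} - 3 = - \frac{34}{85} - 3 = \left(-34\right) \frac{1}{85} - 3 = - \frac{2}{5} - 3 = - \frac{17}{5} \approx -3.4$)
$T - \left(78 - 81\right) \left(-29\right) = - \frac{17}{5} - \left(78 - 81\right) \left(-29\right) = - \frac{17}{5} - \left(-3\right) \left(-29\right) = - \frac{17}{5} - 87 = - \frac{452}{5}$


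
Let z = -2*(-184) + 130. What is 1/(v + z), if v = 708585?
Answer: 1/709083 ≈ 1.4103e-6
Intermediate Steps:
z = 498 (z = 368 + 130 = 498)
1/(v + z) = 1/(708585 + 498) = 1/709083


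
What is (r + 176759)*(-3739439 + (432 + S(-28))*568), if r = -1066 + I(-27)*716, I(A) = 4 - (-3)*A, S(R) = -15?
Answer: -422274909063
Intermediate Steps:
I(A) = 4 + 3*A
r = -56198 (r = -1066 + (4 + 3*(-27))*716 = -1066 + (4 - 81)*716 = -1066 - 77*716 = -1066 - 55132 = -56198)
(r + 176759)*(-3739439 + (432 + S(-28))*568) = (-56198 + 176759)*(-3739439 + (432 - 15)*568) = 120561*(-3739439 + 417*568) = 120561*(-3739439 + 236856) = 120561*(-3502583) = -422274909063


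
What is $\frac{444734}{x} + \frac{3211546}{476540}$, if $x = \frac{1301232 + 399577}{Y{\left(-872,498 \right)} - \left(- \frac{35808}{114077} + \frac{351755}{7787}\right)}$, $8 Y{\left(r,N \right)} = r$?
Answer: $- \frac{1096082335868344405687}{32726570074154618870} \approx -33.492$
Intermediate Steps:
$Y{\left(r,N \right)} = \frac{r}{8}$
$x = - \frac{137350778839781}{12424994230}$ ($x = \frac{1301232 + 399577}{\frac{1}{8} \left(-872\right) - \left(- \frac{35808}{114077} + \frac{351755}{7787}\right)} = \frac{1700809}{-109 - \frac{39848318239}{888317599}} = \frac{1700809}{- \frac{136674936530}{888317599}} = 1700809 \left(- \frac{888317599}{136674936530}\right) = - \frac{137350778839781}{12424994230} \approx -11054.0$)
$\frac{444734}{x} + \frac{3211546}{476540} = \frac{444734}{- \frac{137350778839781}{12424994230}} + \frac{3211546}{476540} = 444734 \left(- \frac{12424994230}{137350778839781}\right) + 3211546 \cdot \frac{1}{476540} = - \frac{5525817383884820}{137350778839781} + \frac{1605773}{238270} = - \frac{1096082335868344405687}{32726570074154618870}$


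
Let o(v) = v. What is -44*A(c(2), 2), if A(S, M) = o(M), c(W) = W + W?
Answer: -88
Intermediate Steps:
c(W) = 2*W
A(S, M) = M
-44*A(c(2), 2) = -44*2 = -88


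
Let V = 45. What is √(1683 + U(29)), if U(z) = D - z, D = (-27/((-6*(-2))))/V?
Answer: √165395/10 ≈ 40.669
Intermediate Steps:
D = -1/20 (D = -27/((-6*(-2)))/45 = -27/12*(1/45) = -27*1/12*(1/45) = -9/4*1/45 = -1/20 ≈ -0.050000)
U(z) = -1/20 - z
√(1683 + U(29)) = √(1683 + (-1/20 - 1*29)) = √(1683 + (-1/20 - 29)) = √(1683 - 581/20) = √(33079/20) = √165395/10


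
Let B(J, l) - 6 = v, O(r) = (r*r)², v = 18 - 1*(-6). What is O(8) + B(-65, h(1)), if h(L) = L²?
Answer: 4126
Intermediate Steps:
v = 24 (v = 18 + 6 = 24)
O(r) = r⁴ (O(r) = (r²)² = r⁴)
B(J, l) = 30 (B(J, l) = 6 + 24 = 30)
O(8) + B(-65, h(1)) = 8⁴ + 30 = 4096 + 30 = 4126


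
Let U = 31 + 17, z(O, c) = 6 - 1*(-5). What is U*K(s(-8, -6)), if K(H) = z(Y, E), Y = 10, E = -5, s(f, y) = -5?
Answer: 528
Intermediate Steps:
z(O, c) = 11 (z(O, c) = 6 + 5 = 11)
K(H) = 11
U = 48
U*K(s(-8, -6)) = 48*11 = 528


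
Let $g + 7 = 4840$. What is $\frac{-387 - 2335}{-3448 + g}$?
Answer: $- \frac{2722}{1385} \approx -1.9653$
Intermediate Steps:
$g = 4833$ ($g = -7 + 4840 = 4833$)
$\frac{-387 - 2335}{-3448 + g} = \frac{-387 - 2335}{-3448 + 4833} = - \frac{2722}{1385}$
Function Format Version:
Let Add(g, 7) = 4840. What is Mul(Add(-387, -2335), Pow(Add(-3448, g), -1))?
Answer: Rational(-2722, 1385) ≈ -1.9653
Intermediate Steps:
g = 4833 (g = Add(-7, 4840) = 4833)
Mul(Add(-387, -2335), Pow(Add(-3448, g), -1)) = Mul(Add(-387, -2335), Pow(Add(-3448, 4833), -1)) = Mul(-2722, Pow(1385, -1)) = Mul(-2722, Rational(1, 1385)) = Rational(-2722, 1385)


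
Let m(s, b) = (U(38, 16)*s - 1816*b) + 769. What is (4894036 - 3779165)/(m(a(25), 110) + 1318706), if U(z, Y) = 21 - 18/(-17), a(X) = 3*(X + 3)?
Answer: 18952807/19066655 ≈ 0.99403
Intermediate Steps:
a(X) = 9 + 3*X (a(X) = 3*(3 + X) = 9 + 3*X)
U(z, Y) = 375/17 (U(z, Y) = 21 - 18*(-1/17) = 21 + 18/17 = 375/17)
m(s, b) = 769 - 1816*b + 375*s/17 (m(s, b) = (375*s/17 - 1816*b) + 769 = (-1816*b + 375*s/17) + 769 = 769 - 1816*b + 375*s/17)
(4894036 - 3779165)/(m(a(25), 110) + 1318706) = (4894036 - 3779165)/((769 - 1816*110 + 375*(9 + 3*25)/17) + 1318706) = 1114871/((769 - 199760 + 375*(9 + 75)/17) + 1318706) = 1114871/((769 - 199760 + (375/17)*84) + 1318706) = 1114871/((769 - 199760 + 31500/17) + 1318706) = 1114871/(-3351347/17 + 1318706) = 1114871/(19066655/17) = 1114871*(17/19066655) = 18952807/19066655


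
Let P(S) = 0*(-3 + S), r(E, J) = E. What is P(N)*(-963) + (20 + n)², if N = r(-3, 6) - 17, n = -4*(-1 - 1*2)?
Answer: 1024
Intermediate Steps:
n = 12 (n = -4*(-1 - 2) = -4*(-3) = 12)
N = -20 (N = -3 - 17 = -20)
P(S) = 0
P(N)*(-963) + (20 + n)² = 0*(-963) + (20 + 12)² = 0 + 32² = 0 + 1024 = 1024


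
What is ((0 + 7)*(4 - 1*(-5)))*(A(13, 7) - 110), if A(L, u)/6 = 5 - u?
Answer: -7686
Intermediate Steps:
A(L, u) = 30 - 6*u (A(L, u) = 6*(5 - u) = 30 - 6*u)
((0 + 7)*(4 - 1*(-5)))*(A(13, 7) - 110) = ((0 + 7)*(4 - 1*(-5)))*((30 - 6*7) - 110) = (7*(4 + 5))*((30 - 42) - 110) = (7*9)*(-12 - 110) = 63*(-122) = -7686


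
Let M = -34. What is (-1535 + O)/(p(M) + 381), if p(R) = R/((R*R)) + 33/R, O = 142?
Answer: -1393/380 ≈ -3.6658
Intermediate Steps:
p(R) = 34/R (p(R) = R/(R²) + 33/R = R/R² + 33/R = 1/R + 33/R = 34/R)
(-1535 + O)/(p(M) + 381) = (-1535 + 142)/(34/(-34) + 381) = -1393/(34*(-1/34) + 381) = -1393/(-1 + 381) = -1393/380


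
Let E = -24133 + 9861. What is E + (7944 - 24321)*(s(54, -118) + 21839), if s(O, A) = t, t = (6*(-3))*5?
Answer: -356197645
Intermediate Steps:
t = -90 (t = -18*5 = -90)
s(O, A) = -90
E = -14272
E + (7944 - 24321)*(s(54, -118) + 21839) = -14272 + (7944 - 24321)*(-90 + 21839) = -14272 - 16377*21749 = -14272 - 356183373 = -356197645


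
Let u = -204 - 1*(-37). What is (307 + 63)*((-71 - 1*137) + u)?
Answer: -138750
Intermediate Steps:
u = -167 (u = -204 + 37 = -167)
(307 + 63)*((-71 - 1*137) + u) = (307 + 63)*((-71 - 1*137) - 167) = 370*((-71 - 137) - 167) = 370*(-208 - 167) = 370*(-375) = -138750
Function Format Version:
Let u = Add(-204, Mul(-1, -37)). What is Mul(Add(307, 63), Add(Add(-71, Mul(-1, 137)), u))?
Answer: -138750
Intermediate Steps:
u = -167 (u = Add(-204, 37) = -167)
Mul(Add(307, 63), Add(Add(-71, Mul(-1, 137)), u)) = Mul(Add(307, 63), Add(Add(-71, Mul(-1, 137)), -167)) = Mul(370, Add(Add(-71, -137), -167)) = Mul(370, Add(-208, -167)) = Mul(370, -375) = -138750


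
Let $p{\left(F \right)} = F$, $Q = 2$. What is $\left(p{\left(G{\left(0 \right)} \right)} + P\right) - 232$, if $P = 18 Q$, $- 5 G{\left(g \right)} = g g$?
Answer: $-196$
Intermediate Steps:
$G{\left(g \right)} = - \frac{g^{2}}{5}$ ($G{\left(g \right)} = - \frac{g g}{5} = - \frac{g^{2}}{5}$)
$P = 36$ ($P = 18 \cdot 2 = 36$)
$\left(p{\left(G{\left(0 \right)} \right)} + P\right) - 232 = \left(- \frac{0^{2}}{5} + 36\right) - 232 = \left(\left(- \frac{1}{5}\right) 0 + 36\right) - 232 = \left(0 + 36\right) - 232 = 36 - 232 = -196$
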